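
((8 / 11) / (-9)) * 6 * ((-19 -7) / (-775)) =-416 / 25575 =-0.02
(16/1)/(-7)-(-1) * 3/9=-41/21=-1.95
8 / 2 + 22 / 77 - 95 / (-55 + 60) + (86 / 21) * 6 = 69 / 7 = 9.86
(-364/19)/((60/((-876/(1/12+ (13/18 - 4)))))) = -956592/10925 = -87.56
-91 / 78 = -7 / 6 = -1.17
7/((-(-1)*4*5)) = 7/20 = 0.35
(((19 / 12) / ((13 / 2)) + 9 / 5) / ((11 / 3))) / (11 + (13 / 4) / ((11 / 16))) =797 / 22490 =0.04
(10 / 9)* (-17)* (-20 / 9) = 3400 / 81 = 41.98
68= 68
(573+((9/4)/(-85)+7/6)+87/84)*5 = 1026689/357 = 2875.88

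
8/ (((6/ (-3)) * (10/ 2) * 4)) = -0.20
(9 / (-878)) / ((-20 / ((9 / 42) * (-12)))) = -81 / 61460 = -0.00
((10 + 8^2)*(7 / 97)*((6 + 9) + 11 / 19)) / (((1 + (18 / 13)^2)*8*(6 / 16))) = 25912432 / 2725797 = 9.51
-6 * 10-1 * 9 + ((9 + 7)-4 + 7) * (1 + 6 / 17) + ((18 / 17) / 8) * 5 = -2899 / 68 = -42.63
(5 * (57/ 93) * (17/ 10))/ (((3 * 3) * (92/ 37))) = 11951/ 51336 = 0.23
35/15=7/3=2.33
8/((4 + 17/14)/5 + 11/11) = 560/143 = 3.92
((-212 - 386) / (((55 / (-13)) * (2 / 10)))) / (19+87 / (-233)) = 905671 / 23870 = 37.94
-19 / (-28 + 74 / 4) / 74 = 1 / 37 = 0.03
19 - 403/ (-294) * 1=5989/ 294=20.37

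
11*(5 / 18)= 55 / 18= 3.06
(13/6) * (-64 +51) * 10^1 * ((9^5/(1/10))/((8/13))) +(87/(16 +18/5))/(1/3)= -52973347365/196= -270272180.43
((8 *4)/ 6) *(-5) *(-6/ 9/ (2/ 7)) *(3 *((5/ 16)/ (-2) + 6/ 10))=497/ 6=82.83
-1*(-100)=100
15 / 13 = 1.15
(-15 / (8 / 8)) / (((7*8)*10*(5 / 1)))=-3 / 560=-0.01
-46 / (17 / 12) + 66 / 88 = -2157 / 68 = -31.72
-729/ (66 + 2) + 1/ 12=-1085/ 102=-10.64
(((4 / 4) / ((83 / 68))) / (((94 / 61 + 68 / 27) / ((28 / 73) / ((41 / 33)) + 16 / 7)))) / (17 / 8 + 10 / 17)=45995612352 / 238343373779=0.19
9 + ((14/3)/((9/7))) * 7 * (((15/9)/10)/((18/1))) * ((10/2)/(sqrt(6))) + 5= 1715 * sqrt(6)/8748 + 14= 14.48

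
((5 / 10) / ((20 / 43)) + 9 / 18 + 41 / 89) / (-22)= -7247 / 78320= -0.09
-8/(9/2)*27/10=-24/5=-4.80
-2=-2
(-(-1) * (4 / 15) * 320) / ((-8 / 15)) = -160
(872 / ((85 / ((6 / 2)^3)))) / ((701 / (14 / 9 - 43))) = -975768 / 59585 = -16.38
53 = 53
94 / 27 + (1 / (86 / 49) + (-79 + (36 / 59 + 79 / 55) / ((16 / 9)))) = -4448452951 / 60279120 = -73.80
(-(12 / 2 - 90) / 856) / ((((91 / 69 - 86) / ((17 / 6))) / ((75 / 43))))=-615825 / 107534572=-0.01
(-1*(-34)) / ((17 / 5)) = 10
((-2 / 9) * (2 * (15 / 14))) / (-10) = 1 / 21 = 0.05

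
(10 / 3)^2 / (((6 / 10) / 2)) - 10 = 730 / 27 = 27.04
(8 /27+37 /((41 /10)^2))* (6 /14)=113348 /105903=1.07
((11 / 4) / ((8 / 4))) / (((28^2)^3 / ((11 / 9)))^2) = 1331 / 150477435777809645568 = 0.00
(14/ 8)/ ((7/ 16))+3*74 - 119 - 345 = -238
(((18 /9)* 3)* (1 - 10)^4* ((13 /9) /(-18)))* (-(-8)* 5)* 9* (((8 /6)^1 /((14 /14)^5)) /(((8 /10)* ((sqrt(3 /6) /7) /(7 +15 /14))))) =-107090100* sqrt(2) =-151448271.82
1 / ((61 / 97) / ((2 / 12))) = 97 / 366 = 0.27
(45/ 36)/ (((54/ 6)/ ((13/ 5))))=13/ 36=0.36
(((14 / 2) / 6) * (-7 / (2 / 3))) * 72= -882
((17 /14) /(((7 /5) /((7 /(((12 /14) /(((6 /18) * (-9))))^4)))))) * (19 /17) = 32585 /32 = 1018.28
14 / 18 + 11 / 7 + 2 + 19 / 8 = 3389 / 504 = 6.72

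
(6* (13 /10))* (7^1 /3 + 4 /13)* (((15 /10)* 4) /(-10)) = -309 /25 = -12.36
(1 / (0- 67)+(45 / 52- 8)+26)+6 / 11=743329 / 38324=19.40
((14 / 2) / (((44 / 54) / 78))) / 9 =819 / 11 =74.45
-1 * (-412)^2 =-169744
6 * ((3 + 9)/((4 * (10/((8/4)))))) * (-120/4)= -108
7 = 7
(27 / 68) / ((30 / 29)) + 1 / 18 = 2689 / 6120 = 0.44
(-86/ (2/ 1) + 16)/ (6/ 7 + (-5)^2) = -189/ 181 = -1.04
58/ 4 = 29/ 2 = 14.50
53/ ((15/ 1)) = 53/ 15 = 3.53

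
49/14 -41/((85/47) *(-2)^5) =11447/2720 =4.21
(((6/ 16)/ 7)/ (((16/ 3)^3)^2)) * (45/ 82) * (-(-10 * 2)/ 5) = 0.00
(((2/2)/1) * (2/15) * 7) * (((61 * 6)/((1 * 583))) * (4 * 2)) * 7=95648/2915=32.81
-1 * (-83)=83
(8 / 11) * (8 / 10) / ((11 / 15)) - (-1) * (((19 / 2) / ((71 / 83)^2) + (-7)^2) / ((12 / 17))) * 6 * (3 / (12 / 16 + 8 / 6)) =11581038717 / 15249025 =759.46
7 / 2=3.50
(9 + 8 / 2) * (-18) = -234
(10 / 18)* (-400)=-2000 / 9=-222.22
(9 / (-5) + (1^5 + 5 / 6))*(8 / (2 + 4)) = 2 / 45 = 0.04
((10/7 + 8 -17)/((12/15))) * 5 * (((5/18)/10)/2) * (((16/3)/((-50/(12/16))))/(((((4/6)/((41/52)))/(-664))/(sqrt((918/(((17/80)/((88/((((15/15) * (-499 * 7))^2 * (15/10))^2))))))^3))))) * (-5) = 101578188800 * sqrt(165)/165284796017780613779059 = 0.00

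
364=364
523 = 523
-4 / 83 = -0.05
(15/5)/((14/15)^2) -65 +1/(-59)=-712031/11564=-61.57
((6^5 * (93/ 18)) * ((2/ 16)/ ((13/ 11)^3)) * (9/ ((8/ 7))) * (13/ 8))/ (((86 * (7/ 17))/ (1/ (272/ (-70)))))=-1052774415/ 3720704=-282.95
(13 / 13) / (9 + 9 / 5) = 5 / 54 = 0.09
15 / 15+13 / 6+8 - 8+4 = 43 / 6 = 7.17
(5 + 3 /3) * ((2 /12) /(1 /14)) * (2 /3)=28 /3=9.33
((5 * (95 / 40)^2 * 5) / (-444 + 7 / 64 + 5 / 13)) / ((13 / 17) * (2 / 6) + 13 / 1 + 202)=-1994525 / 1350283022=-0.00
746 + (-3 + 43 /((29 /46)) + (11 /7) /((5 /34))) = 821.89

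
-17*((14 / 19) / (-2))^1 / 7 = 17 / 19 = 0.89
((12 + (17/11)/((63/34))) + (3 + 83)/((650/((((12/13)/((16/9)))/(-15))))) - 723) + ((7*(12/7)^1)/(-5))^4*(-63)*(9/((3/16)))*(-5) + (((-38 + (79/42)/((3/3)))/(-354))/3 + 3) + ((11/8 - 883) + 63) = 10367332746772219/20729709000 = 500119.55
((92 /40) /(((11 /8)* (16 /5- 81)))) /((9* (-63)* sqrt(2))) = 46* sqrt(2) /2426193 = 0.00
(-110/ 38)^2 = 3025/ 361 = 8.38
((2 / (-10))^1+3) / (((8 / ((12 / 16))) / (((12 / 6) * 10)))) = 21 / 4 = 5.25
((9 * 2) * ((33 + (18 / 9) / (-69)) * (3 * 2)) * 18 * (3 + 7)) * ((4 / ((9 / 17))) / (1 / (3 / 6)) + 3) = 99918000 / 23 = 4344260.87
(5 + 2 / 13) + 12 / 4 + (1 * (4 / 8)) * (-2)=93 / 13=7.15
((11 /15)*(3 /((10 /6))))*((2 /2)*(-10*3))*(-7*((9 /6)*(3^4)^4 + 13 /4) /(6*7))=8523251187 /20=426162559.35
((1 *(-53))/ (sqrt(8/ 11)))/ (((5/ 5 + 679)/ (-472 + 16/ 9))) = 28037 *sqrt(22)/ 3060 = 42.98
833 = 833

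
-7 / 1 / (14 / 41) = -41 / 2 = -20.50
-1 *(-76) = 76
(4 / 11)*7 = 28 / 11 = 2.55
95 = 95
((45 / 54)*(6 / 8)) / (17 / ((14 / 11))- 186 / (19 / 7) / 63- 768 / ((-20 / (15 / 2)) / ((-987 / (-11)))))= 21945 / 907775956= 0.00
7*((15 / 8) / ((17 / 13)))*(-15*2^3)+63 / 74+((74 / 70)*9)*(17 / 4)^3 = -666706239 / 1408960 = -473.19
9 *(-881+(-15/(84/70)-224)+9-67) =-10579.50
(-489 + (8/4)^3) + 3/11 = -5288/11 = -480.73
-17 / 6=-2.83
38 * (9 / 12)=57 / 2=28.50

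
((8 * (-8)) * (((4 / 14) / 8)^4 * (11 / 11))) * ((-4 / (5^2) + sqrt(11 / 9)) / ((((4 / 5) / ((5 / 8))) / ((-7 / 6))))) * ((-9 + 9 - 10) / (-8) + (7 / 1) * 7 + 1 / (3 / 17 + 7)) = -12295 / 16068864 + 307375 * sqrt(11) / 192826368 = 0.00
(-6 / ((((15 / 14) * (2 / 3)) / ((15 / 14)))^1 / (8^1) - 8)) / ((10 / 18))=648 / 475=1.36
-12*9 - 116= -224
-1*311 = -311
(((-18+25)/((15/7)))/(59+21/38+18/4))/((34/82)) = 38171/310335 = 0.12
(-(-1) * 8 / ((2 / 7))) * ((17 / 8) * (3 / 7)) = 51 / 2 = 25.50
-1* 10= -10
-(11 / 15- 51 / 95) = -56 / 285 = -0.20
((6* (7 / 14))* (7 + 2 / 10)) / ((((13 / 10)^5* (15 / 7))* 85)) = 201600 / 6311981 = 0.03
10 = 10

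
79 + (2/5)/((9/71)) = 3697/45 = 82.16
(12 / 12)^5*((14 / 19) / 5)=14 / 95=0.15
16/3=5.33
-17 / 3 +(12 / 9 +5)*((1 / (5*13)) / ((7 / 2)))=-7697 / 1365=-5.64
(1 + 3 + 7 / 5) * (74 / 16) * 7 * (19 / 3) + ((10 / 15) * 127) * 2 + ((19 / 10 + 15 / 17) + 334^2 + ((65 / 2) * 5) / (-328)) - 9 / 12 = 3774977491 / 33456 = 112834.10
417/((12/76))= 2641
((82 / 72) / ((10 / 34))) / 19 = 697 / 3420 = 0.20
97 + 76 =173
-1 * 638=-638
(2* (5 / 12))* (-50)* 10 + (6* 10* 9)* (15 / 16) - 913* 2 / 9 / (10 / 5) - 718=-26275 / 36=-729.86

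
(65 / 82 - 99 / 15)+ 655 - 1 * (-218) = 355549 / 410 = 867.19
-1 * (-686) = 686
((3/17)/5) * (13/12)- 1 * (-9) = 3073/340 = 9.04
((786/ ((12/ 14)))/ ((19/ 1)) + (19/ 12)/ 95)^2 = 3029291521/ 1299600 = 2330.94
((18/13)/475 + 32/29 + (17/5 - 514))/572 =-91237573/102430900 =-0.89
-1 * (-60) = 60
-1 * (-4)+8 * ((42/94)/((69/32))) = 6116/1081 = 5.66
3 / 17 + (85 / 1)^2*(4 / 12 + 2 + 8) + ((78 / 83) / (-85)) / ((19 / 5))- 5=6004157599 / 80427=74653.51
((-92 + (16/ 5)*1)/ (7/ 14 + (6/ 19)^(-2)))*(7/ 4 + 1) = -43956/ 1895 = -23.20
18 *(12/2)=108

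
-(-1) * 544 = 544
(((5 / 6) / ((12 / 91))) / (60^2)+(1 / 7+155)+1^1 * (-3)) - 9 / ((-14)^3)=2705359933 / 17781120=152.15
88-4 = 84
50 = 50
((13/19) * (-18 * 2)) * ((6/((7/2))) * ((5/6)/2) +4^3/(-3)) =507.88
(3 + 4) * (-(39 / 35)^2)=-8.69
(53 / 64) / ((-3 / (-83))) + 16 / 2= 5935 / 192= 30.91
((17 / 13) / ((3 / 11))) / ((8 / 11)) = 6.59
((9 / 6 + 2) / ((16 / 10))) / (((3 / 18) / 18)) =945 / 4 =236.25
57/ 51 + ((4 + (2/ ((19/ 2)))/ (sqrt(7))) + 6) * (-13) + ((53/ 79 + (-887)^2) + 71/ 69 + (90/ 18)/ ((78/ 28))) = 786642.58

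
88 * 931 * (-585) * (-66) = 3163240080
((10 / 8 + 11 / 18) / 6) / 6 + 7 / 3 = 3091 / 1296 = 2.39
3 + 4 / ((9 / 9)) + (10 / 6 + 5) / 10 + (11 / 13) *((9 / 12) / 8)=9667 / 1248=7.75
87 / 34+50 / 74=4069 / 1258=3.23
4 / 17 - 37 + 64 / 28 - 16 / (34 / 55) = -7183 / 119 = -60.36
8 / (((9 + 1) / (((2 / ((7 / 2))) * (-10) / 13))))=-32 / 91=-0.35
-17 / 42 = -0.40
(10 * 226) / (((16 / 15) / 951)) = 2014931.25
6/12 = 1/2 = 0.50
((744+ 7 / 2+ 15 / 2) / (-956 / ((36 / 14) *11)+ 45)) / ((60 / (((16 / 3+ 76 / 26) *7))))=1871947 / 28834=64.92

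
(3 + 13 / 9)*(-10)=-400 / 9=-44.44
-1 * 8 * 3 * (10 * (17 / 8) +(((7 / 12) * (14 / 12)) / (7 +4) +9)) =-24007 / 33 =-727.48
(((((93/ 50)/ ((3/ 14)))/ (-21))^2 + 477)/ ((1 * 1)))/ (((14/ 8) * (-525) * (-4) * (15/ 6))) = 5368172/ 103359375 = 0.05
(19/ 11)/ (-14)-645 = -99349/ 154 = -645.12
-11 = -11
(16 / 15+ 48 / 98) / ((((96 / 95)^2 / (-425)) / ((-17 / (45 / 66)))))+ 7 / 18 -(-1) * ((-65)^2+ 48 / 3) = 5180118565 / 254016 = 20392.88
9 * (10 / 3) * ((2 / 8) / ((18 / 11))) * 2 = 55 / 6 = 9.17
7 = 7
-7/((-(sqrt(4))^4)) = 7/16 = 0.44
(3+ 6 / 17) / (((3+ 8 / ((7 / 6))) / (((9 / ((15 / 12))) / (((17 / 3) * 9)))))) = 1596 / 33235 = 0.05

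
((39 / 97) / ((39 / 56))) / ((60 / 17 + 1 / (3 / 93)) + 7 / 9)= 4284 / 261997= 0.02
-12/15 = -4/5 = -0.80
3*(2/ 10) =3/ 5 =0.60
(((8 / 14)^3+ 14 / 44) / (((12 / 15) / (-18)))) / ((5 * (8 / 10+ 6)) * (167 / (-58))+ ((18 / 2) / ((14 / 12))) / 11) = 4970745 / 42539252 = 0.12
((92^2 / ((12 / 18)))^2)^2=25981705452589056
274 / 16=137 / 8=17.12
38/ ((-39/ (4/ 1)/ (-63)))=3192/ 13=245.54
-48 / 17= -2.82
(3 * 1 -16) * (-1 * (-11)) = -143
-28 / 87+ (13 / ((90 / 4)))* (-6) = -1648 / 435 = -3.79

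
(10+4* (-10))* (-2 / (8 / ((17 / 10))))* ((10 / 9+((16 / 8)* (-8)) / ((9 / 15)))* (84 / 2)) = -13685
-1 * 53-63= -116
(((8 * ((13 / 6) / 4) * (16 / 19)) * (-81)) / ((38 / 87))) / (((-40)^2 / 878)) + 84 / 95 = -370.47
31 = 31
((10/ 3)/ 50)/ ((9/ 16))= 16/ 135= 0.12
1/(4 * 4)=1/16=0.06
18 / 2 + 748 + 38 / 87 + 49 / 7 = 764.44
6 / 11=0.55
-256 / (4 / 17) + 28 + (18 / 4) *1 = -2111 / 2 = -1055.50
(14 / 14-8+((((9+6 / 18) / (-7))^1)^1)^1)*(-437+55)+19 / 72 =229219 / 72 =3183.60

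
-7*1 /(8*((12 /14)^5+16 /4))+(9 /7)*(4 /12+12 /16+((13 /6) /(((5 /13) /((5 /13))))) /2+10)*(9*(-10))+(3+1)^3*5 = -4570067223 /4200224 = -1088.05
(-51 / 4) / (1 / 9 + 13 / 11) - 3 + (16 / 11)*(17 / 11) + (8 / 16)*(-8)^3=-16517233 / 61952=-266.61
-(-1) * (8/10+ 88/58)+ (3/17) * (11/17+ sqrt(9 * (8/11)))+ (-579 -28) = -25334446/41905+ 18 * sqrt(22)/187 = -604.12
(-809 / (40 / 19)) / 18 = -15371 / 720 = -21.35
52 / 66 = 26 / 33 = 0.79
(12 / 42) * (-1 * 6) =-12 / 7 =-1.71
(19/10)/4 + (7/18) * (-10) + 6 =931/360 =2.59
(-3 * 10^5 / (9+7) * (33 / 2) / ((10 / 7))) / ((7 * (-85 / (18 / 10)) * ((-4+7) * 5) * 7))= 1485 / 238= 6.24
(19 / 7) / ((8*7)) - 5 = -1941 / 392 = -4.95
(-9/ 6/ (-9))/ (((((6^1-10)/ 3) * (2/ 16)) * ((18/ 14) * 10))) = -0.08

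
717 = 717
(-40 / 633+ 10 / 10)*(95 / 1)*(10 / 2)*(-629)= -279895.06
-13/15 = -0.87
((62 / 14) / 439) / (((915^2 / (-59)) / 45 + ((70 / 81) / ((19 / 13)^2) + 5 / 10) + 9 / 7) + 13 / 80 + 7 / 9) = -0.00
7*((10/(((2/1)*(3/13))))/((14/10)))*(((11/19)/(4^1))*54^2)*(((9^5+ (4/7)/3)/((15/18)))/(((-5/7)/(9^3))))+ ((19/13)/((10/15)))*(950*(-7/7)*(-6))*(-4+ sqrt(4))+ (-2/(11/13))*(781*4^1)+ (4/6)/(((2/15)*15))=-2450178299732651/741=-3306583400448.92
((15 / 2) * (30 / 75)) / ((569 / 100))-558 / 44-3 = -189705 / 12518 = -15.15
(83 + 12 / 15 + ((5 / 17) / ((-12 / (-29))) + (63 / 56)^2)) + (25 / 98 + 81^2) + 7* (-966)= -91938001 / 799680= -114.97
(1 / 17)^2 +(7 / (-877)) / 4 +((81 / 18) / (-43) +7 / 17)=13452137 / 43593916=0.31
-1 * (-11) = 11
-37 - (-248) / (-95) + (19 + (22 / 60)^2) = -350141 / 17100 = -20.48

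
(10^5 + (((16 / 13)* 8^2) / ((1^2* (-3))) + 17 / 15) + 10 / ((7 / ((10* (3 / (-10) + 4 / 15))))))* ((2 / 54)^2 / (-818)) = -136465057 / 813979530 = -0.17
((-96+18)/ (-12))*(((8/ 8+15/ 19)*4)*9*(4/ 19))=31824/ 361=88.16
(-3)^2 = 9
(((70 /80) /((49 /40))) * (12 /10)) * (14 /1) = 12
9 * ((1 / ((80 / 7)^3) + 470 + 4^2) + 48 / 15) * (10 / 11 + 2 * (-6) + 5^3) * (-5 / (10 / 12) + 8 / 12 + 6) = 941519522937 / 2816000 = 334346.42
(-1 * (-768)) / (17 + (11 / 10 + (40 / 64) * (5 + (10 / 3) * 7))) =92160 / 4297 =21.45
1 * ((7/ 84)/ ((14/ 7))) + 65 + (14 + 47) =3025/ 24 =126.04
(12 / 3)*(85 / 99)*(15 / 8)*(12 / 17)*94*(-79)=-371300 / 11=-33754.55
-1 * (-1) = 1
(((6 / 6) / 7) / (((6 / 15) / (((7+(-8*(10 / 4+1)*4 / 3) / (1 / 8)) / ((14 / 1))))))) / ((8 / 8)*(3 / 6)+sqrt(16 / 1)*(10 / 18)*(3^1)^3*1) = -625 / 5082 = -0.12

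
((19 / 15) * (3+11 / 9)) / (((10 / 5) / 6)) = 722 / 45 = 16.04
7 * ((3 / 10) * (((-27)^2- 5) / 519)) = 2534 / 865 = 2.93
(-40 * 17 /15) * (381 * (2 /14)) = -2467.43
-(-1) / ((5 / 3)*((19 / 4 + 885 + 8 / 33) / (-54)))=-0.04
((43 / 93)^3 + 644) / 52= 518085415 / 41826564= 12.39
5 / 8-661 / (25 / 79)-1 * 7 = -419027 / 200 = -2095.14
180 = 180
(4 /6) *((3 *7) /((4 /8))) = 28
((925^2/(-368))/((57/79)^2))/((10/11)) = -11747902375/2391264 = -4912.84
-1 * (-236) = 236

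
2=2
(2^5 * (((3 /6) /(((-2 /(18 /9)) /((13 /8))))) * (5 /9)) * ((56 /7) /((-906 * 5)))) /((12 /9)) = 26 /1359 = 0.02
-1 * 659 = -659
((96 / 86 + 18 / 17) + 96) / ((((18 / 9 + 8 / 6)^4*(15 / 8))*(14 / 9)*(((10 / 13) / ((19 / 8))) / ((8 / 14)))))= 2153733543 / 4477375000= 0.48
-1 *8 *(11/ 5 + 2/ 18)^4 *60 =-3743547392/ 273375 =-13693.82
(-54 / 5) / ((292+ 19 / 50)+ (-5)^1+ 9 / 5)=-540 / 14459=-0.04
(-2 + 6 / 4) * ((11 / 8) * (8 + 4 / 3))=-77 / 12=-6.42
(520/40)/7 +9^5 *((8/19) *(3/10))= 4961351/665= 7460.68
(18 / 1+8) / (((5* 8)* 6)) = 13 / 120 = 0.11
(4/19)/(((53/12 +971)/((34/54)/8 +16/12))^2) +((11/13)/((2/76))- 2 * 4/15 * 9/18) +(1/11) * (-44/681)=3967498467604933/124445919532545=31.88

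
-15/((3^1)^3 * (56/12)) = -5/42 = -0.12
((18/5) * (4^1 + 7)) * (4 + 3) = 1386/5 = 277.20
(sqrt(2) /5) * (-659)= -659 * sqrt(2) /5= -186.39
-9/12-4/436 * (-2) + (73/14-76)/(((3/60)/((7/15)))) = -865109/1308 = -661.40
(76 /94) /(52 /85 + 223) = 3230 /893329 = 0.00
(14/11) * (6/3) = 2.55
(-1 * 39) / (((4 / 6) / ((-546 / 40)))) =31941 / 40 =798.52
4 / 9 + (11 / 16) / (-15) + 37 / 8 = 3617 / 720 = 5.02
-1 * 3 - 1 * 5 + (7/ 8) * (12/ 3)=-9/ 2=-4.50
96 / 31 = 3.10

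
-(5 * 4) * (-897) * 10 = 179400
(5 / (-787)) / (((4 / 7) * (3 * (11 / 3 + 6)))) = -35 / 91292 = -0.00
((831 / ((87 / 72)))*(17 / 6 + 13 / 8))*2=177834 / 29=6132.21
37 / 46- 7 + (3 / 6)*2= -239 / 46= -5.20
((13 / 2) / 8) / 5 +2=173 / 80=2.16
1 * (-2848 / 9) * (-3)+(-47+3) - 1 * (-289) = 3583 / 3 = 1194.33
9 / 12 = 3 / 4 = 0.75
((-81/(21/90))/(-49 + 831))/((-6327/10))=1350/1924111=0.00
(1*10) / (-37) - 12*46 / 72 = -881 / 111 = -7.94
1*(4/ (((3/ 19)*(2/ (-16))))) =-608/ 3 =-202.67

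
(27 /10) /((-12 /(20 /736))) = -9 /1472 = -0.01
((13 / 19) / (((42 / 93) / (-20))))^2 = 16240900 / 17689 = 918.14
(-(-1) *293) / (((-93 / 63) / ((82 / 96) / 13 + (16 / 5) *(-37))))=23487.45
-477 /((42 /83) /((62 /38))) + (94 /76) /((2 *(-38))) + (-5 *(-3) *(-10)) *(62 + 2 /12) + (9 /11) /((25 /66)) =-5489074861 /505400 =-10860.85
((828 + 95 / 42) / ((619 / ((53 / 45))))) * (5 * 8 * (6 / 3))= 14785304 / 116991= 126.38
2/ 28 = 1/ 14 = 0.07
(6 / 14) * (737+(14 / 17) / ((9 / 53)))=113503 / 357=317.94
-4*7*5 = -140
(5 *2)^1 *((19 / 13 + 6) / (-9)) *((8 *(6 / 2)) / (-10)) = 776 / 39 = 19.90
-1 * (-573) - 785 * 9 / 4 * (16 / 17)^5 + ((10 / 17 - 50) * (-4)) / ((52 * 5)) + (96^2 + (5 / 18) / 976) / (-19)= -7490038631717041 / 6161179800672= -1215.68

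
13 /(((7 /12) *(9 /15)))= 260 /7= 37.14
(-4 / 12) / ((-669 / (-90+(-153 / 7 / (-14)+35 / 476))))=-294433 / 6687324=-0.04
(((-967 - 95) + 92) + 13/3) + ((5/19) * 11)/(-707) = -38915566/40299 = -965.67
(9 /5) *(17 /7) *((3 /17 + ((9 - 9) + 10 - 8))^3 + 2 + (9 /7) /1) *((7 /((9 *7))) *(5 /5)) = 6.60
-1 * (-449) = 449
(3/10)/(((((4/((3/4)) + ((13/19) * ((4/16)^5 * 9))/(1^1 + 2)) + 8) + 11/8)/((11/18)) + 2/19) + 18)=160512/22566235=0.01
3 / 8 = 0.38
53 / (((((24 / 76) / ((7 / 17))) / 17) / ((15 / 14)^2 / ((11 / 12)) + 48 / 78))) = 2194.24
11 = 11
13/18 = 0.72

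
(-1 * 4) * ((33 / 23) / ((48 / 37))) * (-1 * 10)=2035 / 46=44.24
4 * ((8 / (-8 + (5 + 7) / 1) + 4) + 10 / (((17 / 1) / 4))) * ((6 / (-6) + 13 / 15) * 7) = -7952 / 255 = -31.18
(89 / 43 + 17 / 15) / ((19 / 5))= 2066 / 2451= 0.84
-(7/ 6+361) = -2173/ 6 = -362.17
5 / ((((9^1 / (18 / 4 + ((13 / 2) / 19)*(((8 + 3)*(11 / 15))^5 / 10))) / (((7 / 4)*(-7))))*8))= -16585767502087 / 16621200000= -997.87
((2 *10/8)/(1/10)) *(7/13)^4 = 60025/28561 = 2.10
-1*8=-8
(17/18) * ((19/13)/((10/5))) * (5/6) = 1615/2808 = 0.58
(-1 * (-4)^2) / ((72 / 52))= -104 / 9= -11.56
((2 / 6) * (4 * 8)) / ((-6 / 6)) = -32 / 3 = -10.67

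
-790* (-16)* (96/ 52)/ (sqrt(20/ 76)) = 60672* sqrt(95)/ 13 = 45489.04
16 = 16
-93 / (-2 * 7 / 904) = 42036 / 7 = 6005.14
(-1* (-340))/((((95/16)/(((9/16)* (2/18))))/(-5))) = -340/19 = -17.89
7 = 7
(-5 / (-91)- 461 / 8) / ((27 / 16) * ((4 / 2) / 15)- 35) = 209555 / 126581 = 1.66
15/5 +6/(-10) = 12/5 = 2.40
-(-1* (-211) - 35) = -176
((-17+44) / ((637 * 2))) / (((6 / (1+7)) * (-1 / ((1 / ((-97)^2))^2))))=-18 / 56393151997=-0.00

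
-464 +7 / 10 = -463.30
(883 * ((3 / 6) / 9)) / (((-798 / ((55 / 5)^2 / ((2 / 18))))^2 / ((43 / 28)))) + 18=627226177 / 3962336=158.30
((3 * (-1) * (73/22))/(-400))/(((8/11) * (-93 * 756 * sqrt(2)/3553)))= -259369 * sqrt(2)/299980800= -0.00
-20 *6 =-120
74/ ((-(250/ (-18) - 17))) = 333/ 139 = 2.40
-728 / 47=-15.49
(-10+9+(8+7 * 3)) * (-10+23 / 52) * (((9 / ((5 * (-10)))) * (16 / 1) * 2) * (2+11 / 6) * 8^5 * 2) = 125855858688 / 325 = 387248795.96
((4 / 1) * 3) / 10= 6 / 5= 1.20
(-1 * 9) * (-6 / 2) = 27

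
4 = 4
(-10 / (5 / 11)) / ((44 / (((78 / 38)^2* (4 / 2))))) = -1521 / 361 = -4.21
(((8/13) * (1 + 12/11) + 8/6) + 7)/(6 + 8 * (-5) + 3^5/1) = 4127/89661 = 0.05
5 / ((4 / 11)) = 55 / 4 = 13.75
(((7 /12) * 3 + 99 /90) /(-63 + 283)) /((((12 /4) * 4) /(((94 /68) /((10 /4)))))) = 893 /1496000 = 0.00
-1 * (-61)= 61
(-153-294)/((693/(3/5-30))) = 1043/55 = 18.96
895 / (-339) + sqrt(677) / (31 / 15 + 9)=-895 / 339 + 15*sqrt(677) / 166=-0.29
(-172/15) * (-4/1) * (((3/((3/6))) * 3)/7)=4128/35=117.94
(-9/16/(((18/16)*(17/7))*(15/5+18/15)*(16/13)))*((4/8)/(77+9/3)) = -13/52224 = -0.00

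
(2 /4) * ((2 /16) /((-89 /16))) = -1 /89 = -0.01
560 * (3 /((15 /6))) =672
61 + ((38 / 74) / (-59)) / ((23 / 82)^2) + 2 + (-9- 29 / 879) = 53.86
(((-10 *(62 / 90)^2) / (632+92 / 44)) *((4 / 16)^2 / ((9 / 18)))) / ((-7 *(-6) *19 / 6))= -341 / 48478500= -0.00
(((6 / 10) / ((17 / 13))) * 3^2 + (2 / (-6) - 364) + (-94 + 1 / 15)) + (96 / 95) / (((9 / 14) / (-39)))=-2497319 / 4845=-515.44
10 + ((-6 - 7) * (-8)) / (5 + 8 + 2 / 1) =254 / 15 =16.93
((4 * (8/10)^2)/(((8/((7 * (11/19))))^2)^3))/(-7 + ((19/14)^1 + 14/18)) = -13130609945607/1476563202713600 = -0.01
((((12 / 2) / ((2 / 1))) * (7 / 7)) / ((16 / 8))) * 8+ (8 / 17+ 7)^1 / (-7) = 1301 / 119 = 10.93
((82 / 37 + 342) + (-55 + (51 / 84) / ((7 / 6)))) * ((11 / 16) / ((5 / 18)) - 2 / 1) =3992223 / 29008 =137.62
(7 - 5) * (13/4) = 13/2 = 6.50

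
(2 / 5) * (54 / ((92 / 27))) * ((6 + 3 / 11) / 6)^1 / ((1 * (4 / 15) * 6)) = 729 / 176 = 4.14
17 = 17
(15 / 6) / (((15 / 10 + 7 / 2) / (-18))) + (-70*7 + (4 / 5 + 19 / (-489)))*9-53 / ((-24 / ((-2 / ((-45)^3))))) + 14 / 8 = -393055918943 / 89120250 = -4410.40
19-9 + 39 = 49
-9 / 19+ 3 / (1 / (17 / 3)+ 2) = 636 / 703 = 0.90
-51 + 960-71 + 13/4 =3365/4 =841.25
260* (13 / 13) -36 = 224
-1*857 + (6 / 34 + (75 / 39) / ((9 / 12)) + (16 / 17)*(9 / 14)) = -3961810 / 4641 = -853.65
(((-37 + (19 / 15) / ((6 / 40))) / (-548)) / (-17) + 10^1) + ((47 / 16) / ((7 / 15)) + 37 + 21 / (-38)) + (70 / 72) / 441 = 21172675019 / 401445072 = 52.74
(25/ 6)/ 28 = 25/ 168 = 0.15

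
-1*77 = -77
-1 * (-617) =617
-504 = -504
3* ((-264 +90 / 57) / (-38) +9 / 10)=84537 / 3610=23.42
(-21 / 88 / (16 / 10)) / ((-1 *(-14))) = -15 / 1408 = -0.01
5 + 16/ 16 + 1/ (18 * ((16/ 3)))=577/ 96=6.01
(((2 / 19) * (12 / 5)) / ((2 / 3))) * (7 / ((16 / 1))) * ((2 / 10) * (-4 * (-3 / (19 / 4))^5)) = 15676416 / 1176147025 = 0.01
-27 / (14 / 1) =-27 / 14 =-1.93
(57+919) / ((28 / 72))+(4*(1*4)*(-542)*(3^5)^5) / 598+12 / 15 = -128584519342797148 / 10465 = -12287101704997.34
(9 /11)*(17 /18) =17 /22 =0.77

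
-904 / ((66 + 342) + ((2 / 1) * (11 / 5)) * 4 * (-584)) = 565 / 6169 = 0.09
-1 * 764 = -764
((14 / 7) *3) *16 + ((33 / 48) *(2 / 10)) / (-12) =92149 / 960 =95.99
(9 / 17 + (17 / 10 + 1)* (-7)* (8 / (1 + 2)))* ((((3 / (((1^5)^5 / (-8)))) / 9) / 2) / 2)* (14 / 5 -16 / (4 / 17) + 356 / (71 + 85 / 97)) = -494599926 / 246925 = -2003.04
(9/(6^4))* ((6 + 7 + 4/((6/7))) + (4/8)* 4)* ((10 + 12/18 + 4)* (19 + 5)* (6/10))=1298/45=28.84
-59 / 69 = -0.86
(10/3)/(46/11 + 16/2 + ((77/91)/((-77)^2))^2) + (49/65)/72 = 795236636243/2799124412760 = 0.28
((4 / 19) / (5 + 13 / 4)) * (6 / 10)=16 / 1045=0.02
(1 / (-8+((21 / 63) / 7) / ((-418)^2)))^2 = 13463057993616 / 861635652884161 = 0.02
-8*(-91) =728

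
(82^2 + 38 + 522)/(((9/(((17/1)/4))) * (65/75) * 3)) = 51595/39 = 1322.95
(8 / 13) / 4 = 2 / 13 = 0.15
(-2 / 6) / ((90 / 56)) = -28 / 135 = -0.21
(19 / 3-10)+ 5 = 4 / 3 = 1.33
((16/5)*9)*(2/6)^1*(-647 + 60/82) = -1271856/205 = -6204.18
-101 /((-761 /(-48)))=-4848 /761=-6.37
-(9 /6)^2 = -9 /4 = -2.25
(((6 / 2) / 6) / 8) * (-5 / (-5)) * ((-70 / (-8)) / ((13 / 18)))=0.76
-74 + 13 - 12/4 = -64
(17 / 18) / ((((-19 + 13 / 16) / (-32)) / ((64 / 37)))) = 278528 / 96903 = 2.87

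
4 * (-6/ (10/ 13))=-156/ 5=-31.20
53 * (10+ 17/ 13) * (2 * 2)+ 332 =35480/ 13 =2729.23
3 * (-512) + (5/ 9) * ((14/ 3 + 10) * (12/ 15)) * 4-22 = -41362/ 27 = -1531.93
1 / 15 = 0.07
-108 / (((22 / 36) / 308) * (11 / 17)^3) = -267424416 / 1331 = -200919.92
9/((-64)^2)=0.00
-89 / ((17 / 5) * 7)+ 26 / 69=-27611 / 8211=-3.36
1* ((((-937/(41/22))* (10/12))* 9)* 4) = -618420/41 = -15083.41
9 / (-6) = -3 / 2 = -1.50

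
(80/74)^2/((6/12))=3200/1369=2.34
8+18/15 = 46/5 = 9.20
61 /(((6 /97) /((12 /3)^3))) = 189344 /3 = 63114.67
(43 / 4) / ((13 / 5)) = 215 / 52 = 4.13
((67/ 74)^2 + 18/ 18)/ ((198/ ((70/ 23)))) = 348775/ 12468852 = 0.03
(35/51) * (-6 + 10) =140/51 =2.75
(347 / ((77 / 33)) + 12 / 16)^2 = 22339.57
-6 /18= -1 /3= -0.33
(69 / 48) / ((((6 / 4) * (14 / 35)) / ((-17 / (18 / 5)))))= -9775 / 864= -11.31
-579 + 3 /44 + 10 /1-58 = -27585 /44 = -626.93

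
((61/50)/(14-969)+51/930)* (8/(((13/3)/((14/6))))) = 2219952/9621625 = 0.23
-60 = -60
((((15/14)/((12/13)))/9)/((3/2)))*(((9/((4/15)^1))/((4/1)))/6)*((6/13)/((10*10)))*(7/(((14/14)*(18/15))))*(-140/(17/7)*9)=-3675/2176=-1.69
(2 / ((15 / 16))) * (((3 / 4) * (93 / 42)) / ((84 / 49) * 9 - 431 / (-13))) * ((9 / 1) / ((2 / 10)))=14508 / 4421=3.28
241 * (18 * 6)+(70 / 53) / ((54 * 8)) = 297968579 / 11448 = 26028.00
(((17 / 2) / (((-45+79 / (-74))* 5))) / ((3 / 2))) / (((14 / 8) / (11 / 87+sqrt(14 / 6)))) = -5032* sqrt(21) / 1073835 - 55352 / 31141215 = -0.02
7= 7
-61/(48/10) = -305/24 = -12.71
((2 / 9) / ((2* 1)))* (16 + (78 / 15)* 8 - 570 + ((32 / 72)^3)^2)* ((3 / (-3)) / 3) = 1361531362 / 71744535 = 18.98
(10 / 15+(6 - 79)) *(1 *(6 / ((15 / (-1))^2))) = -434 / 225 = -1.93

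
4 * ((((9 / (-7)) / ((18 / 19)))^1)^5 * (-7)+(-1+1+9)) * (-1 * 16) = -6335174 / 2401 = -2638.56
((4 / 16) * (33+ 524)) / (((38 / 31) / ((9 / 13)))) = 155403 / 1976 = 78.65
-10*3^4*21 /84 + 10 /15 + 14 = -1127 /6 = -187.83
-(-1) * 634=634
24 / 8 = 3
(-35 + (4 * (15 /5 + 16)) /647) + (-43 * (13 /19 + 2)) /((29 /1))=-13854390 /356497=-38.86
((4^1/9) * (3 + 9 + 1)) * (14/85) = 728/765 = 0.95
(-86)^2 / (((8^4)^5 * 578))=1849 / 166597157415689388032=0.00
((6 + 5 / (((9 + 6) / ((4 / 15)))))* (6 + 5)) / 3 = 3014 / 135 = 22.33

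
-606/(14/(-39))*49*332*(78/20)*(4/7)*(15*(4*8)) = 29377251072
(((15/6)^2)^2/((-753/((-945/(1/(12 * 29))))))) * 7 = 119896875/1004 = 119419.20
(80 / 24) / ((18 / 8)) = 1.48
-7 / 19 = -0.37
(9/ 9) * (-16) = -16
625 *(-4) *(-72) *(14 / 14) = 180000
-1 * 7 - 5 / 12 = -89 / 12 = -7.42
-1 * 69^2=-4761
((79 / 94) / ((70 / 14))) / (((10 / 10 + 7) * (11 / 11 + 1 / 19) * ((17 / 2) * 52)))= 1501 / 33238400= 0.00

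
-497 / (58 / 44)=-10934 / 29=-377.03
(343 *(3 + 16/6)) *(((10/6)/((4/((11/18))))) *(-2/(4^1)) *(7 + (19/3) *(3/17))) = -433895/216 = -2008.77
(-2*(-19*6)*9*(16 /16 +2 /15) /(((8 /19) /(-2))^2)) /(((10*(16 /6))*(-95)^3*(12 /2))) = -153 /400000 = -0.00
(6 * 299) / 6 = 299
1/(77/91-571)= -13/7412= -0.00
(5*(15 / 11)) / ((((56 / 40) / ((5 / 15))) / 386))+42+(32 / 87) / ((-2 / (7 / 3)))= 13428700 / 20097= 668.19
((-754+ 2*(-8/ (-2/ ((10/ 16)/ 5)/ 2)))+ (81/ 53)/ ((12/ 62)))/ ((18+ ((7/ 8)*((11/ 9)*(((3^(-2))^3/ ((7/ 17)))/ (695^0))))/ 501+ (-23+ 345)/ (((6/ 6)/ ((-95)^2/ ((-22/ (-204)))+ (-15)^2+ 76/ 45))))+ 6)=-57038726002500/ 2071200236297178017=-0.00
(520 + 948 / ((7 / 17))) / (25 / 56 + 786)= 158048 / 44041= 3.59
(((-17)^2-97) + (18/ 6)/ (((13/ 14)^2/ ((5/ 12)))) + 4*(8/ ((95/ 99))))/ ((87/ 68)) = 247603436/ 1396785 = 177.27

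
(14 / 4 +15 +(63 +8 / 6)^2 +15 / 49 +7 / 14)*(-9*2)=-3667430 / 49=-74845.51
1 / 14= 0.07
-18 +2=-16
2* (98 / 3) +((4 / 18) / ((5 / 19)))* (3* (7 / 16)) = 7973 / 120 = 66.44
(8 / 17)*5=40 / 17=2.35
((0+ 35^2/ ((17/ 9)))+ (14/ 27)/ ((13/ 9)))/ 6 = 430213/ 3978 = 108.15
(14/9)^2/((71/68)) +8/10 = 89644/28755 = 3.12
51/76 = 0.67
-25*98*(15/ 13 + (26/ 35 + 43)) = -1429960/ 13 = -109996.92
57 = 57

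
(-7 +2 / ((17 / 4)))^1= -111 / 17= -6.53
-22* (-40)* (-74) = -65120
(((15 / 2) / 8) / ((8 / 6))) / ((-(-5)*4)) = 9 / 256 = 0.04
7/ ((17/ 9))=63/ 17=3.71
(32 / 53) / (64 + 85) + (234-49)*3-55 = 3948532 / 7897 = 500.00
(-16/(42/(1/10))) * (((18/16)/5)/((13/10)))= -3/455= -0.01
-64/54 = -32/27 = -1.19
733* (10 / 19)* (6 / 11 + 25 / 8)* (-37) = -2305285 / 44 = -52392.84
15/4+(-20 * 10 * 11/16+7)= -507/4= -126.75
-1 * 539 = -539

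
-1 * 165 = -165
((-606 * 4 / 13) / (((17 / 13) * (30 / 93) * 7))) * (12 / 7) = -108.25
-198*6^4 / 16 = -16038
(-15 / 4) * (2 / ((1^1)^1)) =-15 / 2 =-7.50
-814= -814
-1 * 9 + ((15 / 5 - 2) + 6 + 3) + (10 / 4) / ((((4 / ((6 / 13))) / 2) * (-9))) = 73 / 78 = 0.94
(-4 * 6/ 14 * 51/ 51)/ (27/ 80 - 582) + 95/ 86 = 10342335/ 9337622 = 1.11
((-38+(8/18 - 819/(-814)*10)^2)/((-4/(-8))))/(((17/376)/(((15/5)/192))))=45640462349/912394692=50.02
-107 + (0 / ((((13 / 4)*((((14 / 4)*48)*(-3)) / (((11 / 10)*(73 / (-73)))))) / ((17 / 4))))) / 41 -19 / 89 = -9542 / 89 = -107.21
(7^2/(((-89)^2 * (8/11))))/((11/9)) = 441/63368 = 0.01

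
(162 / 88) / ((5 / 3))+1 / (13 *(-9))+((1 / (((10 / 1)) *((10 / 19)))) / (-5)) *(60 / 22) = 127717 / 128700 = 0.99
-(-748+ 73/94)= 70239/94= 747.22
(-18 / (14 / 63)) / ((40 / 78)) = -3159 / 20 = -157.95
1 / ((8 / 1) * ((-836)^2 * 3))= 1 / 16773504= 0.00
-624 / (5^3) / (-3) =208 / 125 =1.66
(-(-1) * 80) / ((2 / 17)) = 680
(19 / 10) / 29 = 19 / 290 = 0.07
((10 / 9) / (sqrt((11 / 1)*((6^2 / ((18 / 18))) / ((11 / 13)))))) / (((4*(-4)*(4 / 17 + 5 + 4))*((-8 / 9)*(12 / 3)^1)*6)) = 85*sqrt(13) / 18809856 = 0.00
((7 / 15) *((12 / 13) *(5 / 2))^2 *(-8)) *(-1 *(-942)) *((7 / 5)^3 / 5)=-217127232 / 21125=-10278.21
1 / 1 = 1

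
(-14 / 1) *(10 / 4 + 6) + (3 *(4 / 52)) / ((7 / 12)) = -10793 / 91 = -118.60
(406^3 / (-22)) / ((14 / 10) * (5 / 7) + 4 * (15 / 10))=-4780244 / 11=-434567.64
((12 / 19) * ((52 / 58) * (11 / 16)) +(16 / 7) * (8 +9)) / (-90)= -302747 / 694260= -0.44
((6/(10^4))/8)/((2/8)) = 3/10000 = 0.00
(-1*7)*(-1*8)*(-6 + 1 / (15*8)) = -5033 / 15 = -335.53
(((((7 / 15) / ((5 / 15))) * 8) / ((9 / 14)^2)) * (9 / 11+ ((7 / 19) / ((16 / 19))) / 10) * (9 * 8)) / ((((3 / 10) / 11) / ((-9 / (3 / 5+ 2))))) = -213469.13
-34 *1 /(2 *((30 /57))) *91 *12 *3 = -529074 /5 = -105814.80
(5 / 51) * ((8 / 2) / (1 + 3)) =5 / 51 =0.10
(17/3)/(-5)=-17/15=-1.13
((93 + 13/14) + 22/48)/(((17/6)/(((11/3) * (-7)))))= -855.03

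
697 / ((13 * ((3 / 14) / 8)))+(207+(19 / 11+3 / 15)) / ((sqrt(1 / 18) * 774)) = 11491 * sqrt(2) / 14190+78064 / 39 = 2002.79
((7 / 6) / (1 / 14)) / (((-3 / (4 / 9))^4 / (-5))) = -62720 / 1594323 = -0.04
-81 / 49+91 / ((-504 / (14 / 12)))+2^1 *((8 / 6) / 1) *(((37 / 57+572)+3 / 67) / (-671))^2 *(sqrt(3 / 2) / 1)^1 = -39451 / 21168+19133940583696 *sqrt(6) / 19699972132203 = 0.52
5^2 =25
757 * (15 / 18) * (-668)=-1264190 / 3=-421396.67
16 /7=2.29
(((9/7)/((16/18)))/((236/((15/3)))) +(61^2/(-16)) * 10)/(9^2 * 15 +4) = -30735055/16110304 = -1.91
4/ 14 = 2/ 7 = 0.29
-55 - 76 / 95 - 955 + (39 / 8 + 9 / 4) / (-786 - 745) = -61901677 / 61240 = -1010.80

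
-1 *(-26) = 26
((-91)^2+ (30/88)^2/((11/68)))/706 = 44091869/3758744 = 11.73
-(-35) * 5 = 175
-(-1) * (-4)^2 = 16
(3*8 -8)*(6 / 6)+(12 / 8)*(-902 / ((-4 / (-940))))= -317939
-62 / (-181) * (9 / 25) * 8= 4464 / 4525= 0.99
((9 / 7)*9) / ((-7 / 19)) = -1539 / 49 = -31.41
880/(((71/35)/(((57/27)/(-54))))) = -292600/17253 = -16.96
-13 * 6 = -78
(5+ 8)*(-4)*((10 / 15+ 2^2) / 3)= -728 / 9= -80.89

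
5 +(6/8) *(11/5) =133/20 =6.65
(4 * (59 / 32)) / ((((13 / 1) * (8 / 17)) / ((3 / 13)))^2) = 153459 / 14623232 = 0.01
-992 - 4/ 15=-992.27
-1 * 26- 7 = -33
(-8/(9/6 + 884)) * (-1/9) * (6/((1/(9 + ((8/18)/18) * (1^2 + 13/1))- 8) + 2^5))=24224/96956937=0.00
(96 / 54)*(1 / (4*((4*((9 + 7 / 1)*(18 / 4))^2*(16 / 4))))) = 1 / 186624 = 0.00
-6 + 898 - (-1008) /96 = 1805 /2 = 902.50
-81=-81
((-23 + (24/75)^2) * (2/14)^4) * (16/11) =-0.01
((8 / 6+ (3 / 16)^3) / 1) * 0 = 0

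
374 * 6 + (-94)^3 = -828340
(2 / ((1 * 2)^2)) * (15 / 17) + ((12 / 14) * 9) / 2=1023 / 238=4.30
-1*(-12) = 12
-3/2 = -1.50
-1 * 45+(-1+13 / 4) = -171 / 4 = -42.75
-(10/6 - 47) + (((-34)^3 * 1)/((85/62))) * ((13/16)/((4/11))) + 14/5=-3840523/60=-64008.72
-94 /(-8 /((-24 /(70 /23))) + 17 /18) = -38916 /811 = -47.99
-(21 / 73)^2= -441 / 5329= -0.08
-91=-91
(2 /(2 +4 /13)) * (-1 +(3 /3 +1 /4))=0.22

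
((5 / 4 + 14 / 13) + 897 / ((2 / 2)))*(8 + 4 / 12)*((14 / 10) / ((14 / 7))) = 1636775 / 312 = 5246.07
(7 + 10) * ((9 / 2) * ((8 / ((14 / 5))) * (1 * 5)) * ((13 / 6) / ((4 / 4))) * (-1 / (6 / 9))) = -49725 / 14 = -3551.79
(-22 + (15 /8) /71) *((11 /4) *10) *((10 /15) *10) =-3432275 /852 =-4028.49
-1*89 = -89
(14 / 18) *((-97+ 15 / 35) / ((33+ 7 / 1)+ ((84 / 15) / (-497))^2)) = -21298225 / 11342286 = -1.88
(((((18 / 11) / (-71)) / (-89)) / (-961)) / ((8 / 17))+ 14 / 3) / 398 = 3740695885 / 319027959624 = 0.01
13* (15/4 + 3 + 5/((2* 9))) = 3289/36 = 91.36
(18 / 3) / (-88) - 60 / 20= -135 / 44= -3.07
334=334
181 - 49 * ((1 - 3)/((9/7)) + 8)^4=-553320763/6561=-84334.82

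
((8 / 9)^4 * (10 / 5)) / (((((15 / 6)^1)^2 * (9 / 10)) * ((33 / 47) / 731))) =2251620352 / 9743085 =231.10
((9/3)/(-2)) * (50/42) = -25/14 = -1.79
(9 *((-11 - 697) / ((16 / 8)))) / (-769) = 4.14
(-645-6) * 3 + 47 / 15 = -1949.87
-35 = -35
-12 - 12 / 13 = -168 / 13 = -12.92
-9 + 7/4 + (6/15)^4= -18061/2500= -7.22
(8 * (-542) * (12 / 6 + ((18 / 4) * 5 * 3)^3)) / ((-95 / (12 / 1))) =16002383064 / 95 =168446137.52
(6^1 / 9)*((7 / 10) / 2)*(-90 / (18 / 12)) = -14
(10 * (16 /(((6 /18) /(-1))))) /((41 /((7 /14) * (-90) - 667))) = 341760 /41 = 8335.61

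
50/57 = 0.88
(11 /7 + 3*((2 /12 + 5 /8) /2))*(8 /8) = 309 /112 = 2.76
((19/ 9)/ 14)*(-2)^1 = -19/ 63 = -0.30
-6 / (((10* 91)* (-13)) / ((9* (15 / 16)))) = 81 / 18928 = 0.00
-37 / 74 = -1 / 2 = -0.50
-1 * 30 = -30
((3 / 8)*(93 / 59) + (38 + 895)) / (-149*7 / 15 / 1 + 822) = 6609825 / 5327464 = 1.24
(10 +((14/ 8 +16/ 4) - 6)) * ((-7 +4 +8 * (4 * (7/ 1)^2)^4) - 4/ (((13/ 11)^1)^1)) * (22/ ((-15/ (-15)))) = 5064908037453/ 2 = 2532454018726.50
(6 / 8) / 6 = 1 / 8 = 0.12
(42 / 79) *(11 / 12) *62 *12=28644 / 79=362.58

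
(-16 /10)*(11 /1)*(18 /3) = -528 /5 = -105.60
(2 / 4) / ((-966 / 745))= -745 / 1932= -0.39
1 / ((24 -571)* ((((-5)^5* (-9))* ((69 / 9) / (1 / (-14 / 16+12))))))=-8 / 10497271875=-0.00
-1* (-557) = 557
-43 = -43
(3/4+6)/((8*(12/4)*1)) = 0.28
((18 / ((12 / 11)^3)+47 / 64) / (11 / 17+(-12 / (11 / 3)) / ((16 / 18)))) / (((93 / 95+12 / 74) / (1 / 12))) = -368485183 / 1048892544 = -0.35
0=0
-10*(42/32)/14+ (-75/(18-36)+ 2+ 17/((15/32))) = 9959/240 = 41.50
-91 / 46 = -1.98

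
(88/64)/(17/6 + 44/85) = 2805/6836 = 0.41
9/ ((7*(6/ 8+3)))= 12/ 35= 0.34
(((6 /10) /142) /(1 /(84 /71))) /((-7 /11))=-198 /25205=-0.01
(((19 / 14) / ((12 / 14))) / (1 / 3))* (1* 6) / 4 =57 / 8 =7.12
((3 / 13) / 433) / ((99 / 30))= 10 / 61919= 0.00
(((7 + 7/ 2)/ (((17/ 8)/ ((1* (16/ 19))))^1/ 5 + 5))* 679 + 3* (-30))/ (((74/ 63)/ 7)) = 936201105/ 130351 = 7182.16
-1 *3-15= -18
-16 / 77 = -0.21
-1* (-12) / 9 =4 / 3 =1.33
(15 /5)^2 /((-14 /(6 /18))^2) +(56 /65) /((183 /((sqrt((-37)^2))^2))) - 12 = -12939001 /2331420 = -5.55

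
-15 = -15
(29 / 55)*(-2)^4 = 464 / 55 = 8.44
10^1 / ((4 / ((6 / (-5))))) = -3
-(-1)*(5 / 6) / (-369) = -5 / 2214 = -0.00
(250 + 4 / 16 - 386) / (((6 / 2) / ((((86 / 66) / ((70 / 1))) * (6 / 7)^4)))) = -420282 / 924385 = -0.45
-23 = -23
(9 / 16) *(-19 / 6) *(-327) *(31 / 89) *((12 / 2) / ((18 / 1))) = 192603 / 2848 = 67.63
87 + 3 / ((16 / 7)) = 1413 / 16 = 88.31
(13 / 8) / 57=13 / 456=0.03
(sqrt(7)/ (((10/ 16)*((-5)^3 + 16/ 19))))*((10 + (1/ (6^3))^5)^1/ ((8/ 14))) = -89335147069459*sqrt(7)/ 396130849505280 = -0.60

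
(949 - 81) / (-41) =-868 / 41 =-21.17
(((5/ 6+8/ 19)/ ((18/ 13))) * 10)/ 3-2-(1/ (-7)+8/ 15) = 67799/ 107730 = 0.63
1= 1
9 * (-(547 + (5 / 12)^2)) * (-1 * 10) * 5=1969825 / 8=246228.12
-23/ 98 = -0.23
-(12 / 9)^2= -16 / 9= -1.78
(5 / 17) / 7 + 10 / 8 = 615 / 476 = 1.29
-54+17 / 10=-523 / 10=-52.30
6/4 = 1.50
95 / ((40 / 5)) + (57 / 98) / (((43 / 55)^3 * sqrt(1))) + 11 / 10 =2211610017 / 155833720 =14.19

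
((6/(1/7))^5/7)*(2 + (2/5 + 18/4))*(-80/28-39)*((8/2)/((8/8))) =-107844270912/5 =-21568854182.40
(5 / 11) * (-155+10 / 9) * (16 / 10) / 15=-2216 / 297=-7.46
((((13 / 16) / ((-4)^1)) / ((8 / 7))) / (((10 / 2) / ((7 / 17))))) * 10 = -637 / 4352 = -0.15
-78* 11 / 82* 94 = -40326 / 41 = -983.56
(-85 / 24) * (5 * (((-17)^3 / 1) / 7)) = 2088025 / 168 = 12428.72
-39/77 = -0.51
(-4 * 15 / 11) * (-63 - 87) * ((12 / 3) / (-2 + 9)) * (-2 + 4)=72000 / 77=935.06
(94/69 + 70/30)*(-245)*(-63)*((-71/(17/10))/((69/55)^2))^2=39555017785937500/984760479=40167145.85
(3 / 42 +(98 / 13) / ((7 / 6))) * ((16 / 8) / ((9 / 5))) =5945 / 819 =7.26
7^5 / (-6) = -16807 / 6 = -2801.17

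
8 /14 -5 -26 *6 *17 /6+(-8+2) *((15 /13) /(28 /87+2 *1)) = -4130530 /9191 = -449.41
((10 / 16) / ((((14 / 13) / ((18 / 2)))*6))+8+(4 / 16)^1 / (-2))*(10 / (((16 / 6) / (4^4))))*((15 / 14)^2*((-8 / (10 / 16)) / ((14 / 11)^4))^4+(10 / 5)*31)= 340761218710513153103244 / 56994475926865715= 5978846.43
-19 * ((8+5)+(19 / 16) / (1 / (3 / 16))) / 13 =-64315 / 3328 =-19.33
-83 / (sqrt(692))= -83 *sqrt(173) / 346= -3.16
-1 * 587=-587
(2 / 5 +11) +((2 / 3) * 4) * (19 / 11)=2641 / 165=16.01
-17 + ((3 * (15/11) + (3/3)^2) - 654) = -7325/11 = -665.91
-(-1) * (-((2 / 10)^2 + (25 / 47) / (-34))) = -973 / 39950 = -0.02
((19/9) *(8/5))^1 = 152/45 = 3.38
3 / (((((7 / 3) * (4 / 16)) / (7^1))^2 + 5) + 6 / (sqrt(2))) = 311472 / 146593 - 186624 * sqrt(2) / 146593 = 0.32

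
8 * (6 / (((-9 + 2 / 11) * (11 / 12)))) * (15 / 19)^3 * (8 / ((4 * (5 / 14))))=-10886400 / 665323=-16.36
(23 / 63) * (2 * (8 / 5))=1.17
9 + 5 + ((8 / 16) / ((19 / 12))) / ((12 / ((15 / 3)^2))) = 557 / 38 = 14.66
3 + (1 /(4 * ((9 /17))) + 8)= 413 /36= 11.47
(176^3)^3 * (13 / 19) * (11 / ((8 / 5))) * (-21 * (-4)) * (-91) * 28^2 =-86789424026387780919707566080 / 19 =-4567864422441462153668819000.00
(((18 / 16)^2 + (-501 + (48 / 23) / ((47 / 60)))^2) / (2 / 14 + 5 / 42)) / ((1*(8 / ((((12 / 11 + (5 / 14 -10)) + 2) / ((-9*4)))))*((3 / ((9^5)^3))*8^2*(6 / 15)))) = 57830556740815091.86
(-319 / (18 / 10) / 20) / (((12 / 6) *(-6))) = 319 / 432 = 0.74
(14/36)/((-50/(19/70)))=-19/9000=-0.00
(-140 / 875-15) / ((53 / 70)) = -5306 / 265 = -20.02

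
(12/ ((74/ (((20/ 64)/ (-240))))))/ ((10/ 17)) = -17/ 47360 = -0.00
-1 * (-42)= 42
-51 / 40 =-1.28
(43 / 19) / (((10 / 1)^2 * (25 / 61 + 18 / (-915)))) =2623 / 45220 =0.06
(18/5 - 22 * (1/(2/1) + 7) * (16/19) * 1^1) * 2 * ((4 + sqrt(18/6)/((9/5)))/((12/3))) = -25716/95 - 2143 * sqrt(3)/57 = -335.81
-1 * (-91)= 91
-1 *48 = -48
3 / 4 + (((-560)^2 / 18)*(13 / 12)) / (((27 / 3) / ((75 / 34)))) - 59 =25159159 / 5508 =4567.75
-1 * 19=-19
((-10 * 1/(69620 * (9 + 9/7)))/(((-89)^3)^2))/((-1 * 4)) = 7/996475319329098816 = 0.00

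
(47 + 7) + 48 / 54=494 / 9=54.89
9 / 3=3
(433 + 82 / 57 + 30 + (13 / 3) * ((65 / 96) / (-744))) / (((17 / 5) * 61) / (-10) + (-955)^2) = 0.00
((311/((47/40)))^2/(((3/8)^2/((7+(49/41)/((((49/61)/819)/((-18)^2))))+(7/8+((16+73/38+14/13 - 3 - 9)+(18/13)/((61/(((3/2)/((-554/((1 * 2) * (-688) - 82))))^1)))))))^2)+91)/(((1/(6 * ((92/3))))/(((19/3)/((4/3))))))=133082842184775139349110375819403418643834/275745200416010851851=482629768293322670032.89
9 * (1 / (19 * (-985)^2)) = 0.00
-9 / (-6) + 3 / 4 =9 / 4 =2.25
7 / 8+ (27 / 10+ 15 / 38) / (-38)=11459 / 14440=0.79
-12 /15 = -4 /5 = -0.80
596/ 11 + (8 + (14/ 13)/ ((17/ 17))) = 9046/ 143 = 63.26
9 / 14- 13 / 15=-47 / 210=-0.22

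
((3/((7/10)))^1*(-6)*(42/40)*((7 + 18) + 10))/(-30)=63/2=31.50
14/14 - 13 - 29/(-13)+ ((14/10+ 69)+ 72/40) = 4058/65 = 62.43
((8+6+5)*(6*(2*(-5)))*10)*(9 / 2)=-51300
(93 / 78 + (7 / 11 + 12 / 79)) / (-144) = -44749 / 3253536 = -0.01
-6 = -6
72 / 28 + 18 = 144 / 7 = 20.57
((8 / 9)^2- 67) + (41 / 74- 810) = -875.66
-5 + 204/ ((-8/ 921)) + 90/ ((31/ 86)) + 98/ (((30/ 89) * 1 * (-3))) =-65112277/ 2790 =-23337.73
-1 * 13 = -13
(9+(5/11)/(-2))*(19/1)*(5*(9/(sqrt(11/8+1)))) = 8685*sqrt(38)/11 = 4867.09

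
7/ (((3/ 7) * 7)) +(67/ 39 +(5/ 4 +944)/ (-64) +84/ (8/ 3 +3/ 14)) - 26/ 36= 64208191/ 3624192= 17.72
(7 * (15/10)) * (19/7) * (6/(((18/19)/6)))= 1083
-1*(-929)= 929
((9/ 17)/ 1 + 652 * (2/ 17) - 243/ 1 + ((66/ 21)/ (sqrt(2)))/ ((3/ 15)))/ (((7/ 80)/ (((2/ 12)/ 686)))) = -56360/ 122451 + 1100 * sqrt(2)/ 50421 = -0.43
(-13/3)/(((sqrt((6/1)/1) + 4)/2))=-52/15 + 13*sqrt(6)/15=-1.34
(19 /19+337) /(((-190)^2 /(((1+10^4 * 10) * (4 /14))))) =16900169 /63175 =267.51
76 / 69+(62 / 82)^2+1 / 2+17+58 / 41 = 4775909 / 231978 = 20.59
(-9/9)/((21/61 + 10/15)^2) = -33489/34225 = -0.98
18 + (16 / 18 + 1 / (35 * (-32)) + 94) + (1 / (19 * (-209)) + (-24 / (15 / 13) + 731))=32946292837 / 40027680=823.09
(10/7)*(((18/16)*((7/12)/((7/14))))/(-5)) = -3/8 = -0.38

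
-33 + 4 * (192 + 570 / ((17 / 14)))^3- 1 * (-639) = 5686207836414 / 4913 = 1157379978.92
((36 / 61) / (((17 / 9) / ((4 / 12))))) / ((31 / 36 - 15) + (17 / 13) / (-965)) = -48774960 / 6622299629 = -0.01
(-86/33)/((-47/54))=1548/517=2.99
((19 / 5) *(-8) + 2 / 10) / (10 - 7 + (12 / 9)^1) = -453 / 65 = -6.97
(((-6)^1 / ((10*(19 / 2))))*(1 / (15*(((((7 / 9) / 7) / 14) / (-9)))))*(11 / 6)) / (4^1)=2079 / 950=2.19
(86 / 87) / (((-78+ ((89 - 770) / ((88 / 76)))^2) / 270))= 1248720 / 1618006367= 0.00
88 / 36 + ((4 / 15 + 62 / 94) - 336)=-703511 / 2115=-332.63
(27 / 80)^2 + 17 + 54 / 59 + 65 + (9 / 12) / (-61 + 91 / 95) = 22350478243 / 269228800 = 83.02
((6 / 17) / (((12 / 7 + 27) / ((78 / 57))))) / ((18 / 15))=910 / 64923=0.01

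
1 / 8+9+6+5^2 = 321 / 8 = 40.12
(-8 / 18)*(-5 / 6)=10 / 27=0.37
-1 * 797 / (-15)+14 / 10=818 / 15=54.53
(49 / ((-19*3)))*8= -392 / 57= -6.88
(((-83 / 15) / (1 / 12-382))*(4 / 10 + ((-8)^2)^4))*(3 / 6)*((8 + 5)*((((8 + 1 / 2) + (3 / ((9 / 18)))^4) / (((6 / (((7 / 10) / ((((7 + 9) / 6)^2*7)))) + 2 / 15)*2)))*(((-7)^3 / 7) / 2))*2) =-5785641488534999 / 48900610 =-118314300.96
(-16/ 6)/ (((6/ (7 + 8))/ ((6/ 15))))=-8/ 3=-2.67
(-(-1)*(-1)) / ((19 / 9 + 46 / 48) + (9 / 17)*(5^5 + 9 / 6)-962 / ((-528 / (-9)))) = -1683 / 2763280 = -0.00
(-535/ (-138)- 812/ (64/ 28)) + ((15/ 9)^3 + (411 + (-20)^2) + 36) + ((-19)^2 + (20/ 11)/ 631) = 14849354381/ 17241444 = 861.26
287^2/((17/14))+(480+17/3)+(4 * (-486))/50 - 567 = 86334178/1275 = 67713.08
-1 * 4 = -4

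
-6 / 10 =-3 / 5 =-0.60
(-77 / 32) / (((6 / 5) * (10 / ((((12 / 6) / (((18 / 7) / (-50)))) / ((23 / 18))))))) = 13475 / 2208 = 6.10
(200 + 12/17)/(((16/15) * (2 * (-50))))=-2559/1360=-1.88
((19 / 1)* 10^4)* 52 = 9880000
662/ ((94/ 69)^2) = 1575891/ 4418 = 356.70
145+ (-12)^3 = -1583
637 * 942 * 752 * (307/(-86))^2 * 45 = 478450980713160/1849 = 258762023100.68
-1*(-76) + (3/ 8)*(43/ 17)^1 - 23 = 7337/ 136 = 53.95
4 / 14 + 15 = 107 / 7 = 15.29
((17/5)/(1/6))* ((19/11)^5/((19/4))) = 53170968/805255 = 66.03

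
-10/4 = -5/2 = -2.50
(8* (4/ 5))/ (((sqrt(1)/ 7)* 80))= 14/ 25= 0.56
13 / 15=0.87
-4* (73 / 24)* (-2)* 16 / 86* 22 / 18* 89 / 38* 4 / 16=3.24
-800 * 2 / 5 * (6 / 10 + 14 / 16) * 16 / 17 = -7552 / 17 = -444.24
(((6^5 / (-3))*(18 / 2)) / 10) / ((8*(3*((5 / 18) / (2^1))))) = -17496 / 25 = -699.84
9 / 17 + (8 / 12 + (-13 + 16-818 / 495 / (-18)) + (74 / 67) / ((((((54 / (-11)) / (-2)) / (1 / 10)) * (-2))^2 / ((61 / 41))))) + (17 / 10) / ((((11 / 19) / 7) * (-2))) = -448529223611 / 74895856200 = -5.99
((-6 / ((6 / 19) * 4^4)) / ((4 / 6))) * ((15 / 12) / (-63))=95 / 43008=0.00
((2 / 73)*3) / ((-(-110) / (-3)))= -9 / 4015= -0.00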